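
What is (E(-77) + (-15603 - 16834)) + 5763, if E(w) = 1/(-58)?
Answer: -1547093/58 ≈ -26674.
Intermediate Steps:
E(w) = -1/58
(E(-77) + (-15603 - 16834)) + 5763 = (-1/58 + (-15603 - 16834)) + 5763 = (-1/58 - 32437) + 5763 = -1881347/58 + 5763 = -1547093/58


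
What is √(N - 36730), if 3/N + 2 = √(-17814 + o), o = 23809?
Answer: √(73463 - 36730*√5995)/√(-2 + √5995) ≈ 191.65*I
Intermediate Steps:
N = 3/(-2 + √5995) (N = 3/(-2 + √(-17814 + 23809)) = 3/(-2 + √5995) ≈ 0.039773)
√(N - 36730) = √((2/1997 + √5995/1997) - 36730) = √(-73349808/1997 + √5995/1997)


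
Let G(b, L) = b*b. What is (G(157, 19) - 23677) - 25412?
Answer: -24440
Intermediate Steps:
G(b, L) = b**2
(G(157, 19) - 23677) - 25412 = (157**2 - 23677) - 25412 = (24649 - 23677) - 25412 = 972 - 25412 = -24440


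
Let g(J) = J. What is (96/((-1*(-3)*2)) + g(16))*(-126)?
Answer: -4032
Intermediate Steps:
(96/((-1*(-3)*2)) + g(16))*(-126) = (96/((-1*(-3)*2)) + 16)*(-126) = (96/((3*2)) + 16)*(-126) = (96/6 + 16)*(-126) = (96*(⅙) + 16)*(-126) = (16 + 16)*(-126) = 32*(-126) = -4032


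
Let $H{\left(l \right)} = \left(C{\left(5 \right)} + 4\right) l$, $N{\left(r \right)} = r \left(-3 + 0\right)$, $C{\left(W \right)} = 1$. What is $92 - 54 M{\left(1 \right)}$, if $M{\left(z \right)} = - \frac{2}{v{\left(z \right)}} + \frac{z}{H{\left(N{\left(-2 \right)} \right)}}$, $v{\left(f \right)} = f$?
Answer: $\frac{991}{5} \approx 198.2$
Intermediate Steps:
$N{\left(r \right)} = - 3 r$ ($N{\left(r \right)} = r \left(-3\right) = - 3 r$)
$H{\left(l \right)} = 5 l$ ($H{\left(l \right)} = \left(1 + 4\right) l = 5 l$)
$M{\left(z \right)} = - \frac{2}{z} + \frac{z}{30}$ ($M{\left(z \right)} = - \frac{2}{z} + \frac{z}{5 \left(\left(-3\right) \left(-2\right)\right)} = - \frac{2}{z} + \frac{z}{5 \cdot 6} = - \frac{2}{z} + \frac{z}{30}$)
$92 - 54 M{\left(1 \right)} = 92 - 54 \left(- \frac{2}{1} + \frac{1}{30} \cdot 1\right) = 92 - 54 \left(\left(-2\right) 1 + \frac{1}{30}\right) = 92 - 54 \left(-2 + \frac{1}{30}\right) = 92 - - \frac{531}{5} = 92 + \frac{531}{5} = \frac{991}{5}$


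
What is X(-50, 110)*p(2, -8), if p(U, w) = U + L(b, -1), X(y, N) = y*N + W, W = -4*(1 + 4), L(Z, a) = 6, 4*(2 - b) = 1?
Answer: -44160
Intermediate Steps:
b = 7/4 (b = 2 - ¼*1 = 2 - ¼ = 7/4 ≈ 1.7500)
W = -20 (W = -4*5 = -20)
X(y, N) = -20 + N*y (X(y, N) = y*N - 20 = N*y - 20 = -20 + N*y)
p(U, w) = 6 + U (p(U, w) = U + 6 = 6 + U)
X(-50, 110)*p(2, -8) = (-20 + 110*(-50))*(6 + 2) = (-20 - 5500)*8 = -5520*8 = -44160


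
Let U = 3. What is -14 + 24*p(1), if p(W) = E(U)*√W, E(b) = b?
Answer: 58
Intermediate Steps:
p(W) = 3*√W
-14 + 24*p(1) = -14 + 24*(3*√1) = -14 + 24*(3*1) = -14 + 24*3 = -14 + 72 = 58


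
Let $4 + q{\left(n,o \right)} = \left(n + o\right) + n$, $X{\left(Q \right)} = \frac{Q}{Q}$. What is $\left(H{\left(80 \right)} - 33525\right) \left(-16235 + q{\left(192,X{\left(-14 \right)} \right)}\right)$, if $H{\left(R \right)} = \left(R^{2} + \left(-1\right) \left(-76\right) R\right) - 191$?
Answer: $336675544$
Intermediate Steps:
$X{\left(Q \right)} = 1$
$q{\left(n,o \right)} = -4 + o + 2 n$ ($q{\left(n,o \right)} = -4 + \left(\left(n + o\right) + n\right) = -4 + \left(o + 2 n\right) = -4 + o + 2 n$)
$H{\left(R \right)} = -191 + R^{2} + 76 R$ ($H{\left(R \right)} = \left(R^{2} + 76 R\right) - 191 = -191 + R^{2} + 76 R$)
$\left(H{\left(80 \right)} - 33525\right) \left(-16235 + q{\left(192,X{\left(-14 \right)} \right)}\right) = \left(\left(-191 + 80^{2} + 76 \cdot 80\right) - 33525\right) \left(-16235 + \left(-4 + 1 + 2 \cdot 192\right)\right) = \left(\left(-191 + 6400 + 6080\right) - 33525\right) \left(-16235 + \left(-4 + 1 + 384\right)\right) = \left(12289 - 33525\right) \left(-16235 + 381\right) = \left(-21236\right) \left(-15854\right) = 336675544$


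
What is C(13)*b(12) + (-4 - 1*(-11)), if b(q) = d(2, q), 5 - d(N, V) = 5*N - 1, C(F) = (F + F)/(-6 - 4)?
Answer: 87/5 ≈ 17.400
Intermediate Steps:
C(F) = -F/5 (C(F) = (2*F)/(-10) = (2*F)*(-⅒) = -F/5)
d(N, V) = 6 - 5*N (d(N, V) = 5 - (5*N - 1) = 5 - (-1 + 5*N) = 5 + (1 - 5*N) = 6 - 5*N)
b(q) = -4 (b(q) = 6 - 5*2 = 6 - 10 = -4)
C(13)*b(12) + (-4 - 1*(-11)) = -⅕*13*(-4) + (-4 - 1*(-11)) = -13/5*(-4) + (-4 + 11) = 52/5 + 7 = 87/5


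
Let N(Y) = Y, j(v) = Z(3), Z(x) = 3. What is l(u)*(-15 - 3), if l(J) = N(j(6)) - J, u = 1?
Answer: -36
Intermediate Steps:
j(v) = 3
l(J) = 3 - J
l(u)*(-15 - 3) = (3 - 1*1)*(-15 - 3) = (3 - 1)*(-18) = 2*(-18) = -36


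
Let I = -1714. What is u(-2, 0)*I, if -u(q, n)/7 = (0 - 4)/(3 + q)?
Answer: -47992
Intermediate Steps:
u(q, n) = 28/(3 + q) (u(q, n) = -7*(0 - 4)/(3 + q) = -(-28)/(3 + q) = 28/(3 + q))
u(-2, 0)*I = (28/(3 - 2))*(-1714) = (28/1)*(-1714) = (28*1)*(-1714) = 28*(-1714) = -47992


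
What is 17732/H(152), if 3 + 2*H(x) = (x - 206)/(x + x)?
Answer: -5390528/483 ≈ -11161.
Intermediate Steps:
H(x) = -3/2 + (-206 + x)/(4*x) (H(x) = -3/2 + ((x - 206)/(x + x))/2 = -3/2 + ((-206 + x)/((2*x)))/2 = -3/2 + ((-206 + x)*(1/(2*x)))/2 = -3/2 + ((-206 + x)/(2*x))/2 = -3/2 + (-206 + x)/(4*x))
17732/H(152) = 17732/(((¼)*(-206 - 5*152)/152)) = 17732/(((¼)*(1/152)*(-206 - 760))) = 17732/(((¼)*(1/152)*(-966))) = 17732/(-483/304) = 17732*(-304/483) = -5390528/483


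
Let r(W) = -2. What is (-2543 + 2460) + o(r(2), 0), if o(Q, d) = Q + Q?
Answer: -87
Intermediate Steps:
o(Q, d) = 2*Q
(-2543 + 2460) + o(r(2), 0) = (-2543 + 2460) + 2*(-2) = -83 - 4 = -87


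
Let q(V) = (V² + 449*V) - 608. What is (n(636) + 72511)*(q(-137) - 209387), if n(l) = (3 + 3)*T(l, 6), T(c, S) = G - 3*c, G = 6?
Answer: -15442100161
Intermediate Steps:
q(V) = -608 + V² + 449*V
T(c, S) = 6 - 3*c
n(l) = 36 - 18*l (n(l) = (3 + 3)*(6 - 3*l) = 6*(6 - 3*l) = 36 - 18*l)
(n(636) + 72511)*(q(-137) - 209387) = ((36 - 18*636) + 72511)*((-608 + (-137)² + 449*(-137)) - 209387) = ((36 - 11448) + 72511)*((-608 + 18769 - 61513) - 209387) = (-11412 + 72511)*(-43352 - 209387) = 61099*(-252739) = -15442100161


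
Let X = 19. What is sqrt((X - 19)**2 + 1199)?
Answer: sqrt(1199) ≈ 34.627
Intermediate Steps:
sqrt((X - 19)**2 + 1199) = sqrt((19 - 19)**2 + 1199) = sqrt(0**2 + 1199) = sqrt(0 + 1199) = sqrt(1199)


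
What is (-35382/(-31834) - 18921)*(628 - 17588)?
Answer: 5107467807360/15917 ≈ 3.2088e+8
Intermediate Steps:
(-35382/(-31834) - 18921)*(628 - 17588) = (-35382*(-1/31834) - 18921)*(-16960) = (17691/15917 - 18921)*(-16960) = -301147866/15917*(-16960) = 5107467807360/15917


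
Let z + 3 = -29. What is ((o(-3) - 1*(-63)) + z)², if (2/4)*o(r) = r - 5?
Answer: 225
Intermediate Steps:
z = -32 (z = -3 - 29 = -32)
o(r) = -10 + 2*r (o(r) = 2*(r - 5) = 2*(-5 + r) = -10 + 2*r)
((o(-3) - 1*(-63)) + z)² = (((-10 + 2*(-3)) - 1*(-63)) - 32)² = (((-10 - 6) + 63) - 32)² = ((-16 + 63) - 32)² = (47 - 32)² = 15² = 225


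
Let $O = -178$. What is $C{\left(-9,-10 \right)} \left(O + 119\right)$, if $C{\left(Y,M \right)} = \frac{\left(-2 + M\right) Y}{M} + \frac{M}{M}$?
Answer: $\frac{2891}{5} \approx 578.2$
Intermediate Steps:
$C{\left(Y,M \right)} = 1 + \frac{Y \left(-2 + M\right)}{M}$ ($C{\left(Y,M \right)} = \frac{Y \left(-2 + M\right)}{M} + 1 = 1 + \frac{Y \left(-2 + M\right)}{M}$)
$C{\left(-9,-10 \right)} \left(O + 119\right) = \left(1 - 9 - - \frac{18}{-10}\right) \left(-178 + 119\right) = \left(1 - 9 - \left(-18\right) \left(- \frac{1}{10}\right)\right) \left(-59\right) = \left(1 - 9 - \frac{9}{5}\right) \left(-59\right) = \left(- \frac{49}{5}\right) \left(-59\right) = \frac{2891}{5}$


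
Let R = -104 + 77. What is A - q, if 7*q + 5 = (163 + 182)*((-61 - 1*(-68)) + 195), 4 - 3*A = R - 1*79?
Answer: -29755/3 ≈ -9918.3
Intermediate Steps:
R = -27
A = 110/3 (A = 4/3 - (-27 - 1*79)/3 = 4/3 - (-27 - 79)/3 = 4/3 - ⅓*(-106) = 4/3 + 106/3 = 110/3 ≈ 36.667)
q = 9955 (q = -5/7 + ((163 + 182)*((-61 - 1*(-68)) + 195))/7 = -5/7 + (345*((-61 + 68) + 195))/7 = -5/7 + (345*(7 + 195))/7 = -5/7 + (345*202)/7 = -5/7 + (⅐)*69690 = -5/7 + 69690/7 = 9955)
A - q = 110/3 - 1*9955 = 110/3 - 9955 = -29755/3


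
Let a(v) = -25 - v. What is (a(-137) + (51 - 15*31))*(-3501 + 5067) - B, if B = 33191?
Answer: -506123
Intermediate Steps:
(a(-137) + (51 - 15*31))*(-3501 + 5067) - B = ((-25 - 1*(-137)) + (51 - 15*31))*(-3501 + 5067) - 1*33191 = ((-25 + 137) + (51 - 465))*1566 - 33191 = (112 - 414)*1566 - 33191 = -302*1566 - 33191 = -472932 - 33191 = -506123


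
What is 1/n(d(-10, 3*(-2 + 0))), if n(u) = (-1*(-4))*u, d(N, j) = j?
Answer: -1/24 ≈ -0.041667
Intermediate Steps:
n(u) = 4*u
1/n(d(-10, 3*(-2 + 0))) = 1/(4*(3*(-2 + 0))) = 1/(4*(3*(-2))) = 1/(4*(-6)) = 1/(-24) = -1/24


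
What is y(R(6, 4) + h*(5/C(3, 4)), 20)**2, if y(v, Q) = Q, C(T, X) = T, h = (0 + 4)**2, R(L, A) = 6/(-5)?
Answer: 400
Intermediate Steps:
R(L, A) = -6/5 (R(L, A) = 6*(-1/5) = -6/5)
h = 16 (h = 4**2 = 16)
y(R(6, 4) + h*(5/C(3, 4)), 20)**2 = 20**2 = 400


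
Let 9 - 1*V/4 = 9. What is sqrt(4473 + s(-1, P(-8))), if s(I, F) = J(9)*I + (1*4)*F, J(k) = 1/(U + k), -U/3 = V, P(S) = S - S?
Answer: 8*sqrt(629)/3 ≈ 66.880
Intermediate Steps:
P(S) = 0
V = 0 (V = 36 - 4*9 = 36 - 36 = 0)
U = 0 (U = -3*0 = 0)
J(k) = 1/k (J(k) = 1/(0 + k) = 1/k)
s(I, F) = 4*F + I/9 (s(I, F) = I/9 + (1*4)*F = I/9 + 4*F = 4*F + I/9)
sqrt(4473 + s(-1, P(-8))) = sqrt(4473 + (4*0 + (1/9)*(-1))) = sqrt(4473 + (0 - 1/9)) = sqrt(4473 - 1/9) = sqrt(40256/9) = 8*sqrt(629)/3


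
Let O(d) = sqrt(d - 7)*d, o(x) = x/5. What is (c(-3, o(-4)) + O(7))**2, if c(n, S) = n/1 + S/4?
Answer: 256/25 ≈ 10.240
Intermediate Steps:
o(x) = x/5 (o(x) = x*(1/5) = x/5)
c(n, S) = n + S/4 (c(n, S) = n*1 + S*(1/4) = n + S/4)
O(d) = d*sqrt(-7 + d) (O(d) = sqrt(-7 + d)*d = d*sqrt(-7 + d))
(c(-3, o(-4)) + O(7))**2 = ((-3 + ((1/5)*(-4))/4) + 7*sqrt(-7 + 7))**2 = ((-3 + (1/4)*(-4/5)) + 7*sqrt(0))**2 = ((-3 - 1/5) + 7*0)**2 = (-16/5 + 0)**2 = (-16/5)**2 = 256/25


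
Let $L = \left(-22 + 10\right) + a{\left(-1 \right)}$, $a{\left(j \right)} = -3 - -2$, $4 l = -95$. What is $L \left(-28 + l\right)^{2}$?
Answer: $- \frac{557037}{16} \approx -34815.0$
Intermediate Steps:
$l = - \frac{95}{4}$ ($l = \frac{1}{4} \left(-95\right) = - \frac{95}{4} \approx -23.75$)
$a{\left(j \right)} = -1$ ($a{\left(j \right)} = -3 + 2 = -1$)
$L = -13$ ($L = \left(-22 + 10\right) - 1 = -12 - 1 = -13$)
$L \left(-28 + l\right)^{2} = - 13 \left(-28 - \frac{95}{4}\right)^{2} = - 13 \left(- \frac{207}{4}\right)^{2} = \left(-13\right) \frac{42849}{16} = - \frac{557037}{16}$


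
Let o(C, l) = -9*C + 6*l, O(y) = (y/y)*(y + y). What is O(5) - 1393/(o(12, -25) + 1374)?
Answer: 9767/1116 ≈ 8.7518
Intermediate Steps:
O(y) = 2*y (O(y) = 1*(2*y) = 2*y)
O(5) - 1393/(o(12, -25) + 1374) = 2*5 - 1393/((-9*12 + 6*(-25)) + 1374) = 10 - 1393/((-108 - 150) + 1374) = 10 - 1393/(-258 + 1374) = 10 - 1393/1116 = 9767/1116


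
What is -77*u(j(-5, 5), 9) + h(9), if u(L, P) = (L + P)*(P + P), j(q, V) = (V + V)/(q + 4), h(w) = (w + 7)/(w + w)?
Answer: 12482/9 ≈ 1386.9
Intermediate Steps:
h(w) = (7 + w)/(2*w) (h(w) = (7 + w)/((2*w)) = (7 + w)*(1/(2*w)) = (7 + w)/(2*w))
j(q, V) = 2*V/(4 + q) (j(q, V) = (2*V)/(4 + q) = 2*V/(4 + q))
u(L, P) = 2*P*(L + P) (u(L, P) = (L + P)*(2*P) = 2*P*(L + P))
-77*u(j(-5, 5), 9) + h(9) = -154*9*(2*5/(4 - 5) + 9) + (½)*(7 + 9)/9 = -154*9*(2*5/(-1) + 9) + (½)*(⅑)*16 = -154*9*(2*5*(-1) + 9) + 8/9 = -154*9*(-10 + 9) + 8/9 = -154*9*(-1) + 8/9 = -77*(-18) + 8/9 = 1386 + 8/9 = 12482/9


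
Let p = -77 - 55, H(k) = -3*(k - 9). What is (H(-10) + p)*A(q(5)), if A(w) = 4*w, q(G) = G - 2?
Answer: -900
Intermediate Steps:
q(G) = -2 + G
H(k) = 27 - 3*k (H(k) = -3*(-9 + k) = 27 - 3*k)
p = -132
(H(-10) + p)*A(q(5)) = ((27 - 3*(-10)) - 132)*(4*(-2 + 5)) = ((27 + 30) - 132)*(4*3) = (57 - 132)*12 = -75*12 = -900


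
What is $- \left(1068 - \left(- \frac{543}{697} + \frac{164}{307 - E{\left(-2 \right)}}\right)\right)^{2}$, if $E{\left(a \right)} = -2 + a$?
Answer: $- \frac{53620830632481841}{46987932289} \approx -1.1412 \cdot 10^{6}$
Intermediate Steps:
$- \left(1068 - \left(- \frac{543}{697} + \frac{164}{307 - E{\left(-2 \right)}}\right)\right)^{2} = - \left(1068 - \left(- \frac{543}{697} + \frac{164}{307 - \left(-2 - 2\right)}\right)\right)^{2} = - \left(1068 - \left(- \frac{543}{697} + \frac{164}{307 - -4}\right)\right)^{2} = - \left(1068 + \left(- \frac{164}{307 + 4} + \frac{543}{697}\right)\right)^{2} = - \left(1068 + \left(- \frac{164}{311} + \frac{543}{697}\right)\right)^{2} = - \left(1068 + \frac{54565}{216767}\right)^{2} = - \left(\frac{231561721}{216767}\right)^{2} = \left(-1\right) \frac{53620830632481841}{46987932289} = - \frac{53620830632481841}{46987932289}$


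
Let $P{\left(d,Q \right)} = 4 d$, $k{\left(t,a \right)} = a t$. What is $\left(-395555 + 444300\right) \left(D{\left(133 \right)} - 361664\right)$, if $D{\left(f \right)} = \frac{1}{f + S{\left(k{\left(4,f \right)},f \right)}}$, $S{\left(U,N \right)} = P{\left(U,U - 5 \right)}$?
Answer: $- \frac{39859873659735}{2261} \approx -1.7629 \cdot 10^{10}$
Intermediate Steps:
$S{\left(U,N \right)} = 4 U$
$D{\left(f \right)} = \frac{1}{17 f}$ ($D{\left(f \right)} = \frac{1}{f + 4 f 4} = \frac{1}{f + 4 \cdot 4 f} = \frac{1}{f + 16 f} = \frac{1}{17 f}$)
$\left(-395555 + 444300\right) \left(D{\left(133 \right)} - 361664\right) = \left(-395555 + 444300\right) \left(\frac{1}{17 \cdot 133} - 361664\right) = 48745 \left(\frac{1}{17} \cdot \frac{1}{133} - 361664\right) = 48745 \left(\frac{1}{2261} - 361664\right) = 48745 \left(- \frac{817722303}{2261}\right) = - \frac{39859873659735}{2261}$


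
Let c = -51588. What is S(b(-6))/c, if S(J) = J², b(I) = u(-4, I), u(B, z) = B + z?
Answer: -25/12897 ≈ -0.0019384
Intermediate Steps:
b(I) = -4 + I
S(b(-6))/c = (-4 - 6)²/(-51588) = (-10)²*(-1/51588) = 100*(-1/51588) = -25/12897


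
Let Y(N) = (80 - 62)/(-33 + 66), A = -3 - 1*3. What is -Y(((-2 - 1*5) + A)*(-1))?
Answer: -6/11 ≈ -0.54545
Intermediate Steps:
A = -6 (A = -3 - 3 = -6)
Y(N) = 6/11 (Y(N) = 18/33 = 18*(1/33) = 6/11)
-Y(((-2 - 1*5) + A)*(-1)) = -1*6/11 = -6/11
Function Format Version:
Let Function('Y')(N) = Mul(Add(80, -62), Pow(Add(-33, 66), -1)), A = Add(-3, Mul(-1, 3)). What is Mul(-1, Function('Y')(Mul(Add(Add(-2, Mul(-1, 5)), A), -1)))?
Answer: Rational(-6, 11) ≈ -0.54545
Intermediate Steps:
A = -6 (A = Add(-3, -3) = -6)
Function('Y')(N) = Rational(6, 11) (Function('Y')(N) = Mul(18, Pow(33, -1)) = Mul(18, Rational(1, 33)) = Rational(6, 11))
Mul(-1, Function('Y')(Mul(Add(Add(-2, Mul(-1, 5)), A), -1))) = Mul(-1, Rational(6, 11)) = Rational(-6, 11)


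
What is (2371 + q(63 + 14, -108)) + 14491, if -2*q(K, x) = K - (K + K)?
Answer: 33801/2 ≈ 16901.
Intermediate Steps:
q(K, x) = K/2 (q(K, x) = -(K - (K + K))/2 = -(K - 2*K)/2 = -(-1)*K/2 = K/2)
(2371 + q(63 + 14, -108)) + 14491 = (2371 + (63 + 14)/2) + 14491 = (2371 + (½)*77) + 14491 = (2371 + 77/2) + 14491 = 4819/2 + 14491 = 33801/2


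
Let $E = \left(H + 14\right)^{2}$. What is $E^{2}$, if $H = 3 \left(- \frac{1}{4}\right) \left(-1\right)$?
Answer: $\frac{12117361}{256} \approx 47333.0$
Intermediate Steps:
$H = \frac{3}{4}$ ($H = 3 \left(\left(-1\right) \frac{1}{4}\right) \left(-1\right) = 3 \left(- \frac{1}{4}\right) \left(-1\right) = \left(- \frac{3}{4}\right) \left(-1\right) = \frac{3}{4} \approx 0.75$)
$E = \frac{3481}{16}$ ($E = \left(\frac{3}{4} + 14\right)^{2} = \left(\frac{59}{4}\right)^{2} = \frac{3481}{16} \approx 217.56$)
$E^{2} = \left(\frac{3481}{16}\right)^{2} = \frac{12117361}{256}$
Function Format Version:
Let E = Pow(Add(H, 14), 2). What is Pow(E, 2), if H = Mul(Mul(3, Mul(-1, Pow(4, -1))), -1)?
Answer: Rational(12117361, 256) ≈ 47333.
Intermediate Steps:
H = Rational(3, 4) (H = Mul(Mul(3, Mul(-1, Rational(1, 4))), -1) = Mul(Mul(3, Rational(-1, 4)), -1) = Mul(Rational(-3, 4), -1) = Rational(3, 4) ≈ 0.75000)
E = Rational(3481, 16) (E = Pow(Add(Rational(3, 4), 14), 2) = Pow(Rational(59, 4), 2) = Rational(3481, 16) ≈ 217.56)
Pow(E, 2) = Pow(Rational(3481, 16), 2) = Rational(12117361, 256)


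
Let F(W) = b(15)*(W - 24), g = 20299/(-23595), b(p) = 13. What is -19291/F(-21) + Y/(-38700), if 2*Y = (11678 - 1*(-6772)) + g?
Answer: 4599025873/140481000 ≈ 32.738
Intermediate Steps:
g = -20299/23595 (g = 20299*(-1/23595) = -20299/23595 ≈ -0.86031)
F(W) = -312 + 13*W (F(W) = 13*(W - 24) = 13*(-24 + W) = -312 + 13*W)
Y = 435307451/47190 (Y = ((11678 - 1*(-6772)) - 20299/23595)/2 = ((11678 + 6772) - 20299/23595)/2 = (18450 - 20299/23595)/2 = (½)*(435307451/23595) = 435307451/47190 ≈ 9224.6)
-19291/F(-21) + Y/(-38700) = -19291/(-312 + 13*(-21)) + (435307451/47190)/(-38700) = -19291/(-312 - 273) + (435307451/47190)*(-1/38700) = -19291/(-585) - 435307451/1826253000 = -19291*(-1/585) - 435307451/1826253000 = 19291/585 - 435307451/1826253000 = 4599025873/140481000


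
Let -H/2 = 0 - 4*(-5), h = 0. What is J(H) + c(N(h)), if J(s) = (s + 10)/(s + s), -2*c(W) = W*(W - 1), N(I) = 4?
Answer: -45/8 ≈ -5.6250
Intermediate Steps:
H = -40 (H = -2*(0 - 4*(-5)) = -2*(0 + 20) = -2*20 = -40)
c(W) = -W*(-1 + W)/2 (c(W) = -W*(W - 1)/2 = -W*(-1 + W)/2)
J(s) = (10 + s)/(2*s) (J(s) = (10 + s)/((2*s)) = (10 + s)*(1/(2*s)) = (10 + s)/(2*s))
J(H) + c(N(h)) = (½)*(10 - 40)/(-40) + (½)*4*(1 - 1*4) = (½)*(-1/40)*(-30) + (½)*4*(1 - 4) = 3/8 + (½)*4*(-3) = 3/8 - 6 = -45/8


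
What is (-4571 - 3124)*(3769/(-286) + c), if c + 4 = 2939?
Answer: -6430257495/286 ≈ -2.2483e+7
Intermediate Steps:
c = 2935 (c = -4 + 2939 = 2935)
(-4571 - 3124)*(3769/(-286) + c) = (-4571 - 3124)*(3769/(-286) + 2935) = -7695*(3769*(-1/286) + 2935) = -7695*(-3769/286 + 2935) = -7695*835641/286 = -6430257495/286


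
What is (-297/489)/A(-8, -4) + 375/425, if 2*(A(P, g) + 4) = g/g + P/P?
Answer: 3006/2771 ≈ 1.0848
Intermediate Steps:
A(P, g) = -3 (A(P, g) = -4 + (g/g + P/P)/2 = -4 + (1 + 1)/2 = -4 + (½)*2 = -4 + 1 = -3)
(-297/489)/A(-8, -4) + 375/425 = -297/489/(-3) + 375/425 = -297*1/489*(-⅓) + 375*(1/425) = -99/163*(-⅓) + 15/17 = 33/163 + 15/17 = 3006/2771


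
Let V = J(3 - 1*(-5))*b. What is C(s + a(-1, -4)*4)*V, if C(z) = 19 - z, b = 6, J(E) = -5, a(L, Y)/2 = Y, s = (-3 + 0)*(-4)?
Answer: -1170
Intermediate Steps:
s = 12 (s = -3*(-4) = 12)
a(L, Y) = 2*Y
V = -30 (V = -5*6 = -30)
C(s + a(-1, -4)*4)*V = (19 - (12 + (2*(-4))*4))*(-30) = (19 - (12 - 8*4))*(-30) = (19 - (12 - 32))*(-30) = (19 - 1*(-20))*(-30) = (19 + 20)*(-30) = 39*(-30) = -1170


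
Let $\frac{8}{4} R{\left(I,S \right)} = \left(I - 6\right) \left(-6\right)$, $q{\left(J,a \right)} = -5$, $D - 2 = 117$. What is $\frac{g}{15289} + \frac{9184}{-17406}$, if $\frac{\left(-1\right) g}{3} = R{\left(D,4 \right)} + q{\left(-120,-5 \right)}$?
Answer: $- \frac{61225592}{133060167} \approx -0.46013$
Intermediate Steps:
$D = 119$ ($D = 2 + 117 = 119$)
$R{\left(I,S \right)} = 18 - 3 I$ ($R{\left(I,S \right)} = \frac{\left(I - 6\right) \left(-6\right)}{2} = \frac{\left(-6 + I\right) \left(-6\right)}{2} = \frac{36 - 6 I}{2} = 18 - 3 I$)
$g = 1032$ ($g = - 3 \left(\left(18 - 357\right) - 5\right) = - 3 \left(-339 - 5\right) = \left(-3\right) \left(-344\right) = 1032$)
$\frac{g}{15289} + \frac{9184}{-17406} = \frac{1032}{15289} + \frac{9184}{-17406} = 1032 \cdot \frac{1}{15289} + 9184 \left(- \frac{1}{17406}\right) = \frac{1032}{15289} - \frac{4592}{8703} = - \frac{61225592}{133060167}$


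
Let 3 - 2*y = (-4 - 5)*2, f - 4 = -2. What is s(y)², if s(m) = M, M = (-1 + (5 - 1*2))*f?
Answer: 16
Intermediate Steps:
f = 2 (f = 4 - 2 = 2)
y = 21/2 (y = 3/2 - (-4 - 5)*2/2 = 3/2 - (-9)*2/2 = 3/2 - ½*(-18) = 3/2 + 9 = 21/2 ≈ 10.500)
M = 4 (M = (-1 + (5 - 1*2))*2 = (-1 + (5 - 2))*2 = (-1 + 3)*2 = 2*2 = 4)
s(m) = 4
s(y)² = 4² = 16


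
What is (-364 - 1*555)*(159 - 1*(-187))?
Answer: -317974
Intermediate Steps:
(-364 - 1*555)*(159 - 1*(-187)) = (-364 - 555)*(159 + 187) = -919*346 = -317974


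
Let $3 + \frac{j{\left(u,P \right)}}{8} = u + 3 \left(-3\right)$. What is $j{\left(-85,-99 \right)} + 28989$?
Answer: $28213$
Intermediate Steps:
$j{\left(u,P \right)} = -96 + 8 u$ ($j{\left(u,P \right)} = -24 + 8 \left(u + 3 \left(-3\right)\right) = -24 + 8 \left(u - 9\right) = -24 + 8 \left(-9 + u\right) = -24 + \left(-72 + 8 u\right) = -96 + 8 u$)
$j{\left(-85,-99 \right)} + 28989 = \left(-96 + 8 \left(-85\right)\right) + 28989 = \left(-96 - 680\right) + 28989 = -776 + 28989 = 28213$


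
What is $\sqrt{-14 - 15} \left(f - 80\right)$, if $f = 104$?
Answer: $24 i \sqrt{29} \approx 129.24 i$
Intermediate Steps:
$\sqrt{-14 - 15} \left(f - 80\right) = \sqrt{-14 - 15} \left(104 - 80\right) = \sqrt{-29} \cdot 24 = i \sqrt{29} \cdot 24 = 24 i \sqrt{29}$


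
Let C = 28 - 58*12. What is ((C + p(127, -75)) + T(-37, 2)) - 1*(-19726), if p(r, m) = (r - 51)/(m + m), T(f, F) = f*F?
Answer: 1423762/75 ≈ 18984.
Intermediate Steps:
T(f, F) = F*f
p(r, m) = (-51 + r)/(2*m) (p(r, m) = (-51 + r)/((2*m)) = (-51 + r)*(1/(2*m)) = (-51 + r)/(2*m))
C = -668 (C = 28 - 696 = -668)
((C + p(127, -75)) + T(-37, 2)) - 1*(-19726) = ((-668 + (½)*(-51 + 127)/(-75)) + 2*(-37)) - 1*(-19726) = ((-668 + (½)*(-1/75)*76) - 74) + 19726 = ((-668 - 38/75) - 74) + 19726 = (-50138/75 - 74) + 19726 = -55688/75 + 19726 = 1423762/75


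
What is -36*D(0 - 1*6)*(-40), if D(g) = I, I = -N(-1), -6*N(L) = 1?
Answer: 240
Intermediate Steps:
N(L) = -⅙ (N(L) = -⅙*1 = -⅙)
I = ⅙ (I = -1*(-⅙) = ⅙ ≈ 0.16667)
D(g) = ⅙
-36*D(0 - 1*6)*(-40) = -36*⅙*(-40) = -6*(-40) = 240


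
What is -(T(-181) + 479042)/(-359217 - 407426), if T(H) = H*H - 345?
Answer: 511458/766643 ≈ 0.66714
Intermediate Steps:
T(H) = -345 + H**2 (T(H) = H**2 - 345 = -345 + H**2)
-(T(-181) + 479042)/(-359217 - 407426) = -((-345 + (-181)**2) + 479042)/(-359217 - 407426) = -((-345 + 32761) + 479042)/(-766643) = -(32416 + 479042)*(-1)/766643 = -511458*(-1)/766643 = -1*(-511458/766643) = 511458/766643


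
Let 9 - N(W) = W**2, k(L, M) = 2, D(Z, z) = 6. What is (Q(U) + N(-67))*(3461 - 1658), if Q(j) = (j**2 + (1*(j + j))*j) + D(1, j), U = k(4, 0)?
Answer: -8044986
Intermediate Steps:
U = 2
N(W) = 9 - W**2
Q(j) = 6 + 3*j**2 (Q(j) = (j**2 + (1*(j + j))*j) + 6 = (j**2 + (1*(2*j))*j) + 6 = (j**2 + (2*j)*j) + 6 = (j**2 + 2*j**2) + 6 = 3*j**2 + 6 = 6 + 3*j**2)
(Q(U) + N(-67))*(3461 - 1658) = ((6 + 3*2**2) + (9 - 1*(-67)**2))*(3461 - 1658) = ((6 + 3*4) + (9 - 1*4489))*1803 = ((6 + 12) + (9 - 4489))*1803 = (18 - 4480)*1803 = -4462*1803 = -8044986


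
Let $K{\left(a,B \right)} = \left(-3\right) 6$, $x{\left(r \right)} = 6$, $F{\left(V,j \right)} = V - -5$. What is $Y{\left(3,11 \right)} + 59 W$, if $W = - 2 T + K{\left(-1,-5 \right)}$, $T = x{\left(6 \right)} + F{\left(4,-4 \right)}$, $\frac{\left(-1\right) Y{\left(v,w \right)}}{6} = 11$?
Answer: $-2898$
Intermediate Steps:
$Y{\left(v,w \right)} = -66$ ($Y{\left(v,w \right)} = \left(-6\right) 11 = -66$)
$F{\left(V,j \right)} = 5 + V$ ($F{\left(V,j \right)} = V + 5 = 5 + V$)
$K{\left(a,B \right)} = -18$
$T = 15$ ($T = 6 + \left(5 + 4\right) = 6 + 9 = 15$)
$W = -48$ ($W = \left(-2\right) 15 - 18 = -30 - 18 = -48$)
$Y{\left(3,11 \right)} + 59 W = -66 + 59 \left(-48\right) = -66 - 2832 = -2898$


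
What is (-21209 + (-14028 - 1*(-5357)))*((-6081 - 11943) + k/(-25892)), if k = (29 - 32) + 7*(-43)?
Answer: 3486077966880/6473 ≈ 5.3856e+8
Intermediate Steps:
k = -304 (k = -3 - 301 = -304)
(-21209 + (-14028 - 1*(-5357)))*((-6081 - 11943) + k/(-25892)) = (-21209 + (-14028 - 1*(-5357)))*((-6081 - 11943) - 304/(-25892)) = (-21209 + (-14028 + 5357))*(-18024 - 304*(-1/25892)) = (-21209 - 8671)*(-18024 + 76/6473) = -29880*(-116669276/6473) = 3486077966880/6473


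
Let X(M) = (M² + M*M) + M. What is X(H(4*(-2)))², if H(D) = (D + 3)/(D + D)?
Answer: 4225/16384 ≈ 0.25787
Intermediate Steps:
H(D) = (3 + D)/(2*D) (H(D) = (3 + D)/((2*D)) = (3 + D)*(1/(2*D)) = (3 + D)/(2*D))
X(M) = M + 2*M² (X(M) = (M² + M²) + M = 2*M² + M = M + 2*M²)
X(H(4*(-2)))² = (((3 + 4*(-2))/(2*((4*(-2)))))*(1 + 2*((3 + 4*(-2))/(2*((4*(-2)))))))² = (((½)*(3 - 8)/(-8))*(1 + 2*((½)*(3 - 8)/(-8))))² = (((½)*(-⅛)*(-5))*(1 + 2*((½)*(-⅛)*(-5))))² = (5*(1 + 2*(5/16))/16)² = (5*(1 + 5/8)/16)² = ((5/16)*(13/8))² = (65/128)² = 4225/16384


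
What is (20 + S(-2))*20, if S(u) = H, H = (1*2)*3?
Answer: 520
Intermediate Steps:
H = 6 (H = 2*3 = 6)
S(u) = 6
(20 + S(-2))*20 = (20 + 6)*20 = 26*20 = 520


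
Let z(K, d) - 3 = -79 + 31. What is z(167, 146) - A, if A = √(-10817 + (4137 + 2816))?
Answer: -45 - 2*I*√966 ≈ -45.0 - 62.161*I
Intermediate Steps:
z(K, d) = -45 (z(K, d) = 3 + (-79 + 31) = 3 - 48 = -45)
A = 2*I*√966 (A = √(-10817 + 6953) = √(-3864) = 2*I*√966 ≈ 62.161*I)
z(167, 146) - A = -45 - 2*I*√966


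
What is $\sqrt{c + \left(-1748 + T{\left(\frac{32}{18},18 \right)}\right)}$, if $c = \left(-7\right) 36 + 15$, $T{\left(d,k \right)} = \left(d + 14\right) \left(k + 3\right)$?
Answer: $\frac{11 i \sqrt{123}}{3} \approx 40.665 i$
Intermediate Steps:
$T{\left(d,k \right)} = \left(3 + k\right) \left(14 + d\right)$ ($T{\left(d,k \right)} = \left(14 + d\right) \left(3 + k\right) = \left(3 + k\right) \left(14 + d\right)$)
$c = -237$ ($c = -252 + 15 = -237$)
$\sqrt{c + \left(-1748 + T{\left(\frac{32}{18},18 \right)}\right)} = \sqrt{-237 - \left(1454 - \frac{32}{18} \cdot 18 - \frac{96}{18}\right)} = \sqrt{-237 - \left(1454 - 32 \cdot \frac{1}{18} \cdot 18 - 96 \cdot \frac{1}{18}\right)} = \sqrt{-237 + \left(-1748 + \left(42 + 3 \cdot \frac{16}{9} + 252 + \frac{16}{9} \cdot 18\right)\right)} = \sqrt{-237 + \left(-1748 + \left(42 + \frac{16}{3} + 252 + 32\right)\right)} = \sqrt{-237 + \left(-1748 + \frac{994}{3}\right)} = \sqrt{-237 - \frac{4250}{3}} = \sqrt{- \frac{4961}{3}} = \frac{11 i \sqrt{123}}{3}$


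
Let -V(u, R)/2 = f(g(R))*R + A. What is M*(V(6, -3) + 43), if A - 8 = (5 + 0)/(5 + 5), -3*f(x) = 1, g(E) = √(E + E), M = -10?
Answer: -240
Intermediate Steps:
g(E) = √2*√E (g(E) = √(2*E) = √2*√E)
f(x) = -⅓ (f(x) = -⅓*1 = -⅓)
A = 17/2 (A = 8 + (5 + 0)/(5 + 5) = 8 + 5/10 = 8 + 5*(⅒) = 8 + ½ = 17/2 ≈ 8.5000)
V(u, R) = -17 + 2*R/3 (V(u, R) = -2*(-R/3 + 17/2) = -2*(17/2 - R/3) = -17 + 2*R/3)
M*(V(6, -3) + 43) = -10*((-17 + (⅔)*(-3)) + 43) = -10*((-17 - 2) + 43) = -10*(-19 + 43) = -10*24 = -240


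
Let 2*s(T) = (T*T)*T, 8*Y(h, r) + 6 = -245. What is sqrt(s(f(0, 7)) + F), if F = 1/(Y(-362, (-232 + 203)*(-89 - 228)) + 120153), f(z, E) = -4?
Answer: 6*I*sqrt(820861214654)/960973 ≈ 5.6569*I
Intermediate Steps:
Y(h, r) = -251/8 (Y(h, r) = -3/4 + (1/8)*(-245) = -3/4 - 245/8 = -251/8)
F = 8/960973 (F = 1/(-251/8 + 120153) = 1/(960973/8) = 8/960973 ≈ 8.3249e-6)
s(T) = T**3/2 (s(T) = ((T*T)*T)/2 = (T**2*T)/2 = T**3/2)
sqrt(s(f(0, 7)) + F) = sqrt((1/2)*(-4)**3 + 8/960973) = sqrt((1/2)*(-64) + 8/960973) = sqrt(-32 + 8/960973) = sqrt(-30751128/960973) = 6*I*sqrt(820861214654)/960973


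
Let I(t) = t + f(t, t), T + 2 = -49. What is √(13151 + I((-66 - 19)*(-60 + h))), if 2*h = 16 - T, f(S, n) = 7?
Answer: 7*√1258/2 ≈ 124.14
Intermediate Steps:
T = -51 (T = -2 - 49 = -51)
h = 67/2 (h = (16 - 1*(-51))/2 = (16 + 51)/2 = (½)*67 = 67/2 ≈ 33.500)
I(t) = 7 + t (I(t) = t + 7 = 7 + t)
√(13151 + I((-66 - 19)*(-60 + h))) = √(13151 + (7 + (-66 - 19)*(-60 + 67/2))) = √(13151 + (7 - 85*(-53/2))) = √(13151 + (7 + 4505/2)) = √(13151 + 4519/2) = √(30821/2) = 7*√1258/2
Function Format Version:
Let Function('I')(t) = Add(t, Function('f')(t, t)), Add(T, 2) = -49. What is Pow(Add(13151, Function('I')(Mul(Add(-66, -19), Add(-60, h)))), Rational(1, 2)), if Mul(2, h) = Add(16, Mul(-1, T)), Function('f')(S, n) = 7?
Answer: Mul(Rational(7, 2), Pow(1258, Rational(1, 2))) ≈ 124.14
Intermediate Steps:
T = -51 (T = Add(-2, -49) = -51)
h = Rational(67, 2) (h = Mul(Rational(1, 2), Add(16, Mul(-1, -51))) = Mul(Rational(1, 2), Add(16, 51)) = Mul(Rational(1, 2), 67) = Rational(67, 2) ≈ 33.500)
Function('I')(t) = Add(7, t) (Function('I')(t) = Add(t, 7) = Add(7, t))
Pow(Add(13151, Function('I')(Mul(Add(-66, -19), Add(-60, h)))), Rational(1, 2)) = Pow(Add(13151, Add(7, Mul(Add(-66, -19), Add(-60, Rational(67, 2))))), Rational(1, 2)) = Pow(Add(13151, Add(7, Mul(-85, Rational(-53, 2)))), Rational(1, 2)) = Pow(Add(13151, Add(7, Rational(4505, 2))), Rational(1, 2)) = Pow(Add(13151, Rational(4519, 2)), Rational(1, 2)) = Pow(Rational(30821, 2), Rational(1, 2)) = Mul(Rational(7, 2), Pow(1258, Rational(1, 2)))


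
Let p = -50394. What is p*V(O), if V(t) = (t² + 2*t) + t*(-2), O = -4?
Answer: -806304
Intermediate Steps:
V(t) = t² (V(t) = (t² + 2*t) - 2*t = t²)
p*V(O) = -50394*(-4)² = -50394*16 = -806304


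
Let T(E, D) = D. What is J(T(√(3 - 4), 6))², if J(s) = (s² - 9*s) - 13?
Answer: 961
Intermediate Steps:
J(s) = -13 + s² - 9*s
J(T(√(3 - 4), 6))² = (-13 + 6² - 9*6)² = (-13 + 36 - 54)² = (-31)² = 961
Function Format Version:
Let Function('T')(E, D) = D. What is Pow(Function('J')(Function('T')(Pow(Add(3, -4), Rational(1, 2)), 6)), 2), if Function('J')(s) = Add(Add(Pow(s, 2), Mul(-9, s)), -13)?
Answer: 961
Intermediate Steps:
Function('J')(s) = Add(-13, Pow(s, 2), Mul(-9, s))
Pow(Function('J')(Function('T')(Pow(Add(3, -4), Rational(1, 2)), 6)), 2) = Pow(Add(-13, Pow(6, 2), Mul(-9, 6)), 2) = Pow(Add(-13, 36, -54), 2) = Pow(-31, 2) = 961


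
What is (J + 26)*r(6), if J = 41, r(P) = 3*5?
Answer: 1005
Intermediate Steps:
r(P) = 15
(J + 26)*r(6) = (41 + 26)*15 = 67*15 = 1005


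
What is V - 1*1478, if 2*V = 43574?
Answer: 20309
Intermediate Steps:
V = 21787 (V = (1/2)*43574 = 21787)
V - 1*1478 = 21787 - 1*1478 = 21787 - 1478 = 20309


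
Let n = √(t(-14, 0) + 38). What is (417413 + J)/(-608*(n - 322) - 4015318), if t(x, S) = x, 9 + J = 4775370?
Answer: -4958504597377/3647223054457 + 1578603296*√6/3647223054457 ≈ -1.3585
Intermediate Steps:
J = 4775361 (J = -9 + 4775370 = 4775361)
n = 2*√6 (n = √(-14 + 38) = √24 = 2*√6 ≈ 4.8990)
(417413 + J)/(-608*(n - 322) - 4015318) = (417413 + 4775361)/(-608*(2*√6 - 322) - 4015318) = 5192774/(-608*(-322 + 2*√6) - 4015318) = 5192774/((195776 - 1216*√6) - 4015318) = 5192774/(-3819542 - 1216*√6)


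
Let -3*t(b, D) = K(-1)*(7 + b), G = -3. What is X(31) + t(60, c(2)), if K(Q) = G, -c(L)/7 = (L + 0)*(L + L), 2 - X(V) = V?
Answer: 38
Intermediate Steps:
X(V) = 2 - V
c(L) = -14*L² (c(L) = -7*(L + 0)*(L + L) = -7*L*2*L = -14*L²)
K(Q) = -3
t(b, D) = 7 + b (t(b, D) = -(-1)*(7 + b) = -(-21 - 3*b)/3 = 7 + b)
X(31) + t(60, c(2)) = (2 - 1*31) + (7 + 60) = (2 - 31) + 67 = -29 + 67 = 38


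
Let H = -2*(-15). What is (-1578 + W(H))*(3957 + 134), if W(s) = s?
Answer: -6332868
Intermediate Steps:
H = 30
(-1578 + W(H))*(3957 + 134) = (-1578 + 30)*(3957 + 134) = -1548*4091 = -6332868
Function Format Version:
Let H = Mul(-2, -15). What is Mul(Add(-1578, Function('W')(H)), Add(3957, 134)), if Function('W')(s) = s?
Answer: -6332868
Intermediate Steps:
H = 30
Mul(Add(-1578, Function('W')(H)), Add(3957, 134)) = Mul(Add(-1578, 30), Add(3957, 134)) = Mul(-1548, 4091) = -6332868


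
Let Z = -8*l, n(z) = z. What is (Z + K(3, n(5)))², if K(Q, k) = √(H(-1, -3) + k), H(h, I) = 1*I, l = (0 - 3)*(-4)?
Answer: (96 - √2)² ≈ 8946.5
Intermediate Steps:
l = 12 (l = -3*(-4) = 12)
H(h, I) = I
K(Q, k) = √(-3 + k)
Z = -96 (Z = -8*12 = -96)
(Z + K(3, n(5)))² = (-96 + √(-3 + 5))² = (-96 + √2)²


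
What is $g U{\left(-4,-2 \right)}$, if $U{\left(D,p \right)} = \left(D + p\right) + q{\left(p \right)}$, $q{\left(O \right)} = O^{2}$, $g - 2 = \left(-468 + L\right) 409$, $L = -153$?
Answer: $507974$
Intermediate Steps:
$g = -253987$ ($g = 2 + \left(-468 - 153\right) 409 = 2 - 253989 = -253987$)
$U{\left(D,p \right)} = D + p + p^{2}$ ($U{\left(D,p \right)} = \left(D + p\right) + p^{2} = D + p + p^{2}$)
$g U{\left(-4,-2 \right)} = - 253987 \left(-4 - 2 + \left(-2\right)^{2}\right) = - 253987 \left(-4 - 2 + 4\right) = \left(-253987\right) \left(-2\right) = 507974$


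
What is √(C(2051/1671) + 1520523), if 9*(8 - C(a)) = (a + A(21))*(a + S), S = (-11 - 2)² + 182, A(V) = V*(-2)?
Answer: √38251300998671/5013 ≈ 1233.7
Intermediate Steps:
A(V) = -2*V
S = 351 (S = (-13)² + 182 = 169 + 182 = 351)
C(a) = 8 - (-42 + a)*(351 + a)/9 (C(a) = 8 - (a - 2*21)*(a + 351)/9 = 8 - (a - 42)*(351 + a)/9 = 8 - (-42 + a)*(351 + a)/9)
√(C(2051/1671) + 1520523) = √((1646 - 211253/(3*1671) - (2051/1671)²/9) + 1520523) = √((1646 - 211253/(3*1671) - (2051*(1/1671))²/9) + 1520523) = √((1646 - 103/3*2051/1671 - (2051/1671)²/9) + 1520523) = √((1646 - 211253/5013 - ⅑*4206601/2792241) + 1520523) = √((1646 - 211253/5013 - 4206601/25130169) + 1520523) = √(40301040284/25130169 + 1520523) = √(38251300998671/25130169) = √38251300998671/5013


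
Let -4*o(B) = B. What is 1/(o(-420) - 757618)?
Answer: -1/757513 ≈ -1.3201e-6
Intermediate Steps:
o(B) = -B/4
1/(o(-420) - 757618) = 1/(-¼*(-420) - 757618) = 1/(105 - 757618) = 1/(-757513) = -1/757513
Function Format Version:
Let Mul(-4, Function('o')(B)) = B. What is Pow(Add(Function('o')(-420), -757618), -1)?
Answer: Rational(-1, 757513) ≈ -1.3201e-6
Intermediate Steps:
Function('o')(B) = Mul(Rational(-1, 4), B)
Pow(Add(Function('o')(-420), -757618), -1) = Pow(Add(Mul(Rational(-1, 4), -420), -757618), -1) = Pow(Add(105, -757618), -1) = Pow(-757513, -1) = Rational(-1, 757513)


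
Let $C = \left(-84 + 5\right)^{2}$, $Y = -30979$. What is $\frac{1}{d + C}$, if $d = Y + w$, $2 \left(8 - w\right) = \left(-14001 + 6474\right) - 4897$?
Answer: $- \frac{1}{18518} \approx -5.4002 \cdot 10^{-5}$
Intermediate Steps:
$w = 6220$ ($w = 8 - \frac{\left(-14001 + 6474\right) - 4897}{2} = 8 - \frac{-7527 - 4897}{2} = 8 - -6212 = 8 + 6212 = 6220$)
$C = 6241$ ($C = \left(-79\right)^{2} = 6241$)
$d = -24759$ ($d = -30979 + 6220 = -24759$)
$\frac{1}{d + C} = \frac{1}{-24759 + 6241} = \frac{1}{-18518} = - \frac{1}{18518}$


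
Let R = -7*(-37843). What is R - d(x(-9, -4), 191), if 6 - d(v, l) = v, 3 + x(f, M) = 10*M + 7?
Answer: 264859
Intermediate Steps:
R = 264901
x(f, M) = 4 + 10*M (x(f, M) = -3 + (10*M + 7) = -3 + (7 + 10*M) = 4 + 10*M)
d(v, l) = 6 - v
R - d(x(-9, -4), 191) = 264901 - (6 - (4 + 10*(-4))) = 264901 - (6 - (4 - 40)) = 264901 - (6 - 1*(-36)) = 264901 - (6 + 36) = 264901 - 1*42 = 264901 - 42 = 264859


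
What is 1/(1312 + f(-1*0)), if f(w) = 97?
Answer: 1/1409 ≈ 0.00070972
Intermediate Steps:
1/(1312 + f(-1*0)) = 1/(1312 + 97) = 1/1409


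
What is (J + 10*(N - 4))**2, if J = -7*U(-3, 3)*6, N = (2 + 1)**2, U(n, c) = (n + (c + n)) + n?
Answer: 91204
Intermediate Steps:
U(n, c) = c + 3*n (U(n, c) = (c + 2*n) + n = c + 3*n)
N = 9 (N = 3**2 = 9)
J = 252 (J = -7*(3 + 3*(-3))*6 = -7*(3 - 9)*6 = -7*(-6)*6 = 42*6 = 252)
(J + 10*(N - 4))**2 = (252 + 10*(9 - 4))**2 = (252 + 10*5)**2 = (252 + 50)**2 = 302**2 = 91204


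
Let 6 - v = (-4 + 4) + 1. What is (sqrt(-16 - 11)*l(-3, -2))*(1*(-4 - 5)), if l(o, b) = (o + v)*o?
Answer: 162*I*sqrt(3) ≈ 280.59*I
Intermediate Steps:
v = 5 (v = 6 - ((-4 + 4) + 1) = 6 - (0 + 1) = 6 - 1*1 = 6 - 1 = 5)
l(o, b) = o*(5 + o) (l(o, b) = (o + 5)*o = (5 + o)*o = o*(5 + o))
(sqrt(-16 - 11)*l(-3, -2))*(1*(-4 - 5)) = (sqrt(-16 - 11)*(-3*(5 - 3)))*(1*(-4 - 5)) = (sqrt(-27)*(-3*2))*(1*(-9)) = ((3*I*sqrt(3))*(-6))*(-9) = -18*I*sqrt(3)*(-9) = 162*I*sqrt(3)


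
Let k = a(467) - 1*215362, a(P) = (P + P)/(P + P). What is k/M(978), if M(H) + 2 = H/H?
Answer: 215361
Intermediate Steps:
M(H) = -1 (M(H) = -2 + H/H = -2 + 1 = -1)
a(P) = 1 (a(P) = (2*P)/((2*P)) = (2*P)*(1/(2*P)) = 1)
k = -215361 (k = 1 - 1*215362 = 1 - 215362 = -215361)
k/M(978) = -215361/(-1) = -215361*(-1) = 215361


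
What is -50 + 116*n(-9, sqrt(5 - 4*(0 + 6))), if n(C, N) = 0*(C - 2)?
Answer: -50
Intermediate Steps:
n(C, N) = 0 (n(C, N) = 0*(-2 + C) = 0)
-50 + 116*n(-9, sqrt(5 - 4*(0 + 6))) = -50 + 116*0 = -50 + 0 = -50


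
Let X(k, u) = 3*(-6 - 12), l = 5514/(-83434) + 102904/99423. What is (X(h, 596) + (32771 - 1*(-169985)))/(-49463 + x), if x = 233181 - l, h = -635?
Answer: 840732752544282/761990139346981 ≈ 1.1033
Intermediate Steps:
l = 4018736957/4147629291 (l = 5514*(-1/83434) + 102904*(1/99423) = -2757/41717 + 102904/99423 = 4018736957/4147629291 ≈ 0.96892)
X(k, u) = -54 (X(k, u) = 3*(-18) = -54)
x = 967144326967714/4147629291 (x = 233181 - 1*4018736957/4147629291 = 233181 - 4018736957/4147629291 = 967144326967714/4147629291 ≈ 2.3318e+5)
(X(h, 596) + (32771 - 1*(-169985)))/(-49463 + x) = (-54 + (32771 - 1*(-169985)))/(-49463 + 967144326967714/4147629291) = (-54 + (32771 + 169985))/(761990139346981/4147629291) = (-54 + 202756)*(4147629291/761990139346981) = 202702*(4147629291/761990139346981) = 840732752544282/761990139346981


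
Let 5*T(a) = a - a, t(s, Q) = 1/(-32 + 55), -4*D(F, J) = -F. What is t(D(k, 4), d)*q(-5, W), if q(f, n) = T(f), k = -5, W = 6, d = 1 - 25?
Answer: 0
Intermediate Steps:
d = -24
D(F, J) = F/4 (D(F, J) = -(-1)*F/4 = F/4)
t(s, Q) = 1/23
T(a) = 0 (T(a) = (a - a)/5 = (⅕)*0 = 0)
q(f, n) = 0
t(D(k, 4), d)*q(-5, W) = (1/23)*0 = 0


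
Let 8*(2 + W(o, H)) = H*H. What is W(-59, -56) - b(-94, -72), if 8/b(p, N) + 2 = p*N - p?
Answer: 668848/1715 ≈ 390.00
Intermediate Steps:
W(o, H) = -2 + H²/8 (W(o, H) = -2 + (H*H)/8 = -2 + H²/8)
b(p, N) = 8/(-2 - p + N*p) (b(p, N) = 8/(-2 + (p*N - p)) = 8/(-2 + (N*p - p)) = 8/(-2 + (-p + N*p)) = 8/(-2 - p + N*p))
W(-59, -56) - b(-94, -72) = (-2 + (⅛)*(-56)²) - 8/(-2 - 1*(-94) - 72*(-94)) = (-2 + (⅛)*3136) - 8/(-2 + 94 + 6768) = (-2 + 392) - 8/6860 = 390 - 8/6860 = 390 - 1*2/1715 = 390 - 2/1715 = 668848/1715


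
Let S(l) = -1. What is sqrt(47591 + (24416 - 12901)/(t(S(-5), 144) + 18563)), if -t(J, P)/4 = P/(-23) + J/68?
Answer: 3*sqrt(69831537732306419)/3633974 ≈ 218.16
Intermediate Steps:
t(J, P) = -J/17 + 4*P/23 (t(J, P) = -4*(P/(-23) + J/68) = -4*(P*(-1/23) + J*(1/68)) = -4*(-P/23 + J/68) = -J/17 + 4*P/23)
sqrt(47591 + (24416 - 12901)/(t(S(-5), 144) + 18563)) = sqrt(47591 + (24416 - 12901)/((-1/17*(-1) + (4/23)*144) + 18563)) = sqrt(47591 + 11515/((1/17 + 576/23) + 18563)) = sqrt(47591 + 11515/(9815/391 + 18563)) = sqrt(47591 + 11515/(7267948/391)) = sqrt(47591 + 11515*(391/7267948)) = sqrt(47591 + 4502365/7267948) = sqrt(345893415633/7267948) = 3*sqrt(69831537732306419)/3633974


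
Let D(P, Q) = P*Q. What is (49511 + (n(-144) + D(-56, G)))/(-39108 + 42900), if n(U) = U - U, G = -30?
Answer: 51191/3792 ≈ 13.500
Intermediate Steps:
n(U) = 0
(49511 + (n(-144) + D(-56, G)))/(-39108 + 42900) = (49511 + (0 - 56*(-30)))/(-39108 + 42900) = (49511 + (0 + 1680))/3792 = (49511 + 1680)*(1/3792) = 51191*(1/3792) = 51191/3792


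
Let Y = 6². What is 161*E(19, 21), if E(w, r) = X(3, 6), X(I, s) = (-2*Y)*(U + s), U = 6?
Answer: -139104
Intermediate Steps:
Y = 36
X(I, s) = -432 - 72*s (X(I, s) = (-2*36)*(6 + s) = -72*(6 + s) = -432 - 72*s)
E(w, r) = -864 (E(w, r) = -432 - 72*6 = -432 - 432 = -864)
161*E(19, 21) = 161*(-864) = -139104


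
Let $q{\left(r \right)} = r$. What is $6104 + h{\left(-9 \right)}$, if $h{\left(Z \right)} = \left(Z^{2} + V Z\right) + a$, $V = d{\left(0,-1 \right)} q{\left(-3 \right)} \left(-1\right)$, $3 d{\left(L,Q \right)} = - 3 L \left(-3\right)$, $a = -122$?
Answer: $6063$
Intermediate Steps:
$d{\left(L,Q \right)} = 3 L$ ($d{\left(L,Q \right)} = \frac{- 3 L \left(-3\right)}{3} = \frac{9 L}{3} = 3 L$)
$V = 0$ ($V = 3 \cdot 0 \left(-3\right) \left(-1\right) = 0 \left(-3\right) \left(-1\right) = 0 \left(-1\right) = 0$)
$h{\left(Z \right)} = -122 + Z^{2}$ ($h{\left(Z \right)} = \left(Z^{2} + 0 Z\right) - 122 = \left(Z^{2} + 0\right) - 122 = Z^{2} - 122 = -122 + Z^{2}$)
$6104 + h{\left(-9 \right)} = 6104 - \left(122 - \left(-9\right)^{2}\right) = 6104 + \left(-122 + 81\right) = 6104 - 41 = 6063$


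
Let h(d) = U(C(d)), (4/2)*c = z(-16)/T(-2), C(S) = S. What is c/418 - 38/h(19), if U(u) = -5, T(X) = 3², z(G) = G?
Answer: 71458/9405 ≈ 7.5979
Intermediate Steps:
T(X) = 9
c = -8/9 (c = (-16/9)/2 = (-16*⅑)/2 = (½)*(-16/9) = -8/9 ≈ -0.88889)
h(d) = -5
c/418 - 38/h(19) = -8/9/418 - 38/(-5) = -8/9*1/418 - 38*(-⅕) = -4/1881 + 38/5 = 71458/9405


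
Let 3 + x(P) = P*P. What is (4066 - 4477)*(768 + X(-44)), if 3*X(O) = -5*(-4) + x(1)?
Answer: -318114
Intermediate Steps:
x(P) = -3 + P**2 (x(P) = -3 + P*P = -3 + P**2)
X(O) = 6 (X(O) = (-5*(-4) + (-3 + 1**2))/3 = (20 + (-3 + 1))/3 = (20 - 2)/3 = (1/3)*18 = 6)
(4066 - 4477)*(768 + X(-44)) = (4066 - 4477)*(768 + 6) = -411*774 = -318114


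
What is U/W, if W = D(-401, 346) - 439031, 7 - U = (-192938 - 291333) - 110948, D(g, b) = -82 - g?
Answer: -297613/219356 ≈ -1.3568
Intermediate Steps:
U = 595226 (U = 7 - ((-192938 - 291333) - 110948) = 7 - (-484271 - 110948) = 7 - 1*(-595219) = 7 + 595219 = 595226)
W = -438712 (W = (-82 - 1*(-401)) - 439031 = (-82 + 401) - 439031 = 319 - 439031 = -438712)
U/W = 595226/(-438712) = 595226*(-1/438712) = -297613/219356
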